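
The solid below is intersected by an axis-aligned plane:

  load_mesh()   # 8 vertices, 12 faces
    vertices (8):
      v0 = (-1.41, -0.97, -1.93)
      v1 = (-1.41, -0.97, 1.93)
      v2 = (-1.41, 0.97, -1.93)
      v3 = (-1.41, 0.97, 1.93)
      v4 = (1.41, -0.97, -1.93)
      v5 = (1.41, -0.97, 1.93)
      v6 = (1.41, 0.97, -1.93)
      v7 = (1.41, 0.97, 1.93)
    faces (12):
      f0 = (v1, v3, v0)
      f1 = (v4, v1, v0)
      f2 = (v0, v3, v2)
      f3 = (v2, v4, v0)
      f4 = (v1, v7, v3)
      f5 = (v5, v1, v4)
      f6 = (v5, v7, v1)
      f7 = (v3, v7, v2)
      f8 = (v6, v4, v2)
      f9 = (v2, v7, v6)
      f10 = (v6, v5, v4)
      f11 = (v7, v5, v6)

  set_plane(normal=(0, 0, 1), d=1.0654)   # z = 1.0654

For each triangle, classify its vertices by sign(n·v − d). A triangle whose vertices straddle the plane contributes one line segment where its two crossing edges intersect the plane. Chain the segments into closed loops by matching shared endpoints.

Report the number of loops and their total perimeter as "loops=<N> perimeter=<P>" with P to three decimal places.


loops=1 perimeter=9.520

Straddling triangles (8 of 12):
  (v1,v3,v0) [++-] → (-1.41, 0.53546, 1.0654)–(-1.41, -0.97, 1.0654)  len=1.5055
  (v4,v1,v0) [-+-] → (-0.778349, -0.97, 1.0654)–(-1.41, -0.97, 1.0654)  len=0.6317
  (v0,v3,v2) [-+-] → (-1.41, 0.53546, 1.0654)–(-1.41, 0.97, 1.0654)  len=0.4345
  (v5,v1,v4) [++-] → (-0.778349, -0.97, 1.0654)–(1.41, -0.97, 1.0654)  len=2.1883
  (v3,v7,v2) [++-] → (0.778349, 0.97, 1.0654)–(-1.41, 0.97, 1.0654)  len=2.1883
  (v2,v7,v6) [-+-] → (0.778349, 0.97, 1.0654)–(1.41, 0.97, 1.0654)  len=0.6317
  (v6,v5,v4) [-+-] → (1.41, -0.53546, 1.0654)–(1.41, -0.97, 1.0654)  len=0.4345
  (v7,v5,v6) [++-] → (1.41, -0.53546, 1.0654)–(1.41, 0.97, 1.0654)  len=1.5055

Chained into 1 loop(s):
  loop 1: 8 segments, perimeter = 9.5200
Total perimeter = 9.520


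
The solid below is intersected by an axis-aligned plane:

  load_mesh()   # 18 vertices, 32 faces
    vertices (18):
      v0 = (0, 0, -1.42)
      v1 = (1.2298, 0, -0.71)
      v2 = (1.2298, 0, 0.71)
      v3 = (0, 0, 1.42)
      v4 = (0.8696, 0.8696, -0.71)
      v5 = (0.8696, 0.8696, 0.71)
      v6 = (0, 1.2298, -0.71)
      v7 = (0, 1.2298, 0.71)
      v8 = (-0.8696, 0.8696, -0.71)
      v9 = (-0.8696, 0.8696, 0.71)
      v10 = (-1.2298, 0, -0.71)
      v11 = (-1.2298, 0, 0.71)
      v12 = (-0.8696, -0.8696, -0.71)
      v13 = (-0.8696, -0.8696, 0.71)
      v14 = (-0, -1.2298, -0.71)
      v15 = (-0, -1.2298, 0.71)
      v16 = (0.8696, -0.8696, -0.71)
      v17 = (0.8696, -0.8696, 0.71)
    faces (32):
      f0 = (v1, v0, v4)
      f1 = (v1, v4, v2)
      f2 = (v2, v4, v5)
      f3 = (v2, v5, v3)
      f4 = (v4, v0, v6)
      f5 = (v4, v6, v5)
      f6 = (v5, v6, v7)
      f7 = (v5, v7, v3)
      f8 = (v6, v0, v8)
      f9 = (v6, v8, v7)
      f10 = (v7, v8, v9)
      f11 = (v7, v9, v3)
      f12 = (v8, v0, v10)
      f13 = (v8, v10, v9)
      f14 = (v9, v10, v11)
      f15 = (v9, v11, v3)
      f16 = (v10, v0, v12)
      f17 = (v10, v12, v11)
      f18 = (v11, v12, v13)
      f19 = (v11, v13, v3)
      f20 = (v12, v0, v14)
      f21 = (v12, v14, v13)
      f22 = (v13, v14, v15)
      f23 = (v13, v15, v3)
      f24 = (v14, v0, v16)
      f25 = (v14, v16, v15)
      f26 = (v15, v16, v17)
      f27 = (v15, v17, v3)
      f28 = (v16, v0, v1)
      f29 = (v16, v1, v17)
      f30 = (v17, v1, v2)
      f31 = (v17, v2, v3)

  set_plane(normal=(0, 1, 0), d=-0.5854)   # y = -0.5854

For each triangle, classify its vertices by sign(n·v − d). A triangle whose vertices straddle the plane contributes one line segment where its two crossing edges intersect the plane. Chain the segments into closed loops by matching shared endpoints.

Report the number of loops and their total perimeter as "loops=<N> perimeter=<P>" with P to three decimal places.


loops=1 perimeter=7.104

Straddling triangles (12 of 32):
  (v10,v0,v12) [++-] → (-0.5854, -0.5854, -0.94204)–(-0.987319, -0.5854, -0.71)  len=0.4641
  (v10,v12,v11) [+-+] → (-0.987319, -0.5854, -0.71)–(-0.987319, -0.5854, -0.24592)  len=0.4641
  (v11,v12,v13) [+--] → (-0.987319, -0.5854, -0.24592)–(-0.987319, -0.5854, 0.71)  len=0.9559
  (v11,v13,v3) [+-+] → (-0.987319, -0.5854, 0.71)–(-0.5854, -0.5854, 0.94204)  len=0.4641
  (v12,v0,v14) [-+-] → (-0.5854, -0.5854, -0.94204)–(0, -0.5854, -1.08203)  len=0.6019
  (v13,v15,v3) [--+] → (0, -0.5854, 1.08203)–(-0.5854, -0.5854, 0.94204)  len=0.6019
  (v14,v0,v16) [-+-] → (0, -0.5854, -1.08203)–(0.5854, -0.5854, -0.94204)  len=0.6019
  (v15,v17,v3) [--+] → (0.5854, -0.5854, 0.94204)–(0, -0.5854, 1.08203)  len=0.6019
  (v16,v0,v1) [-++] → (0.5854, -0.5854, -0.94204)–(0.987319, -0.5854, -0.71)  len=0.4641
  (v16,v1,v17) [-+-] → (0.987319, -0.5854, -0.71)–(0.987319, -0.5854, 0.24592)  len=0.9559
  (v17,v1,v2) [-++] → (0.987319, -0.5854, 0.24592)–(0.987319, -0.5854, 0.71)  len=0.4641
  (v17,v2,v3) [-++] → (0.987319, -0.5854, 0.71)–(0.5854, -0.5854, 0.94204)  len=0.4641

Chained into 1 loop(s):
  loop 1: 12 segments, perimeter = 7.1040
Total perimeter = 7.104


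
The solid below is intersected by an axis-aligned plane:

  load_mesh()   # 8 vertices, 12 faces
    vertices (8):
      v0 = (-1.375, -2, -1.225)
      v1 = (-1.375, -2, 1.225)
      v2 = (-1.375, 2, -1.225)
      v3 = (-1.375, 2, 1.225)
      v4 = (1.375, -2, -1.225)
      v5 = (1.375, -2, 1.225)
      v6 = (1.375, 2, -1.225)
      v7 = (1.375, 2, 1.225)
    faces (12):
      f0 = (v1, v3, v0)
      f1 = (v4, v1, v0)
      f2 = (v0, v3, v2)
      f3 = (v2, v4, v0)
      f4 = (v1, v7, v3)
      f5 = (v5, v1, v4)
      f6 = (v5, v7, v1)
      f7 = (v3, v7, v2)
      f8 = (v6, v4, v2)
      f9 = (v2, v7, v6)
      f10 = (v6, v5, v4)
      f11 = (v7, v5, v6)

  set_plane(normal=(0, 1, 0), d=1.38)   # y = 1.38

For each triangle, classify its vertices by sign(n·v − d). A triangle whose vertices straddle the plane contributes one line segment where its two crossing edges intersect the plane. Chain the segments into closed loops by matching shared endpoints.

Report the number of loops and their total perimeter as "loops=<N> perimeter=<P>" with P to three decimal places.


Straddling triangles (8 of 12):
  (v1,v3,v0) [-+-] → (-1.375, 1.38, 1.225)–(-1.375, 1.38, 0.84525)  len=0.3798
  (v0,v3,v2) [-++] → (-1.375, 1.38, 0.84525)–(-1.375, 1.38, -1.225)  len=2.0703
  (v2,v4,v0) [+--] → (-0.94875, 1.38, -1.225)–(-1.375, 1.38, -1.225)  len=0.4263
  (v1,v7,v3) [-++] → (0.94875, 1.38, 1.225)–(-1.375, 1.38, 1.225)  len=2.3237
  (v5,v7,v1) [-+-] → (1.375, 1.38, 1.225)–(0.94875, 1.38, 1.225)  len=0.4263
  (v6,v4,v2) [+-+] → (1.375, 1.38, -1.225)–(-0.94875, 1.38, -1.225)  len=2.3237
  (v6,v5,v4) [+--] → (1.375, 1.38, -0.84525)–(1.375, 1.38, -1.225)  len=0.3798
  (v7,v5,v6) [+-+] → (1.375, 1.38, 1.225)–(1.375, 1.38, -0.84525)  len=2.0703

Chained into 1 loop(s):
  loop 1: 8 segments, perimeter = 10.4000
Total perimeter = 10.400

loops=1 perimeter=10.400


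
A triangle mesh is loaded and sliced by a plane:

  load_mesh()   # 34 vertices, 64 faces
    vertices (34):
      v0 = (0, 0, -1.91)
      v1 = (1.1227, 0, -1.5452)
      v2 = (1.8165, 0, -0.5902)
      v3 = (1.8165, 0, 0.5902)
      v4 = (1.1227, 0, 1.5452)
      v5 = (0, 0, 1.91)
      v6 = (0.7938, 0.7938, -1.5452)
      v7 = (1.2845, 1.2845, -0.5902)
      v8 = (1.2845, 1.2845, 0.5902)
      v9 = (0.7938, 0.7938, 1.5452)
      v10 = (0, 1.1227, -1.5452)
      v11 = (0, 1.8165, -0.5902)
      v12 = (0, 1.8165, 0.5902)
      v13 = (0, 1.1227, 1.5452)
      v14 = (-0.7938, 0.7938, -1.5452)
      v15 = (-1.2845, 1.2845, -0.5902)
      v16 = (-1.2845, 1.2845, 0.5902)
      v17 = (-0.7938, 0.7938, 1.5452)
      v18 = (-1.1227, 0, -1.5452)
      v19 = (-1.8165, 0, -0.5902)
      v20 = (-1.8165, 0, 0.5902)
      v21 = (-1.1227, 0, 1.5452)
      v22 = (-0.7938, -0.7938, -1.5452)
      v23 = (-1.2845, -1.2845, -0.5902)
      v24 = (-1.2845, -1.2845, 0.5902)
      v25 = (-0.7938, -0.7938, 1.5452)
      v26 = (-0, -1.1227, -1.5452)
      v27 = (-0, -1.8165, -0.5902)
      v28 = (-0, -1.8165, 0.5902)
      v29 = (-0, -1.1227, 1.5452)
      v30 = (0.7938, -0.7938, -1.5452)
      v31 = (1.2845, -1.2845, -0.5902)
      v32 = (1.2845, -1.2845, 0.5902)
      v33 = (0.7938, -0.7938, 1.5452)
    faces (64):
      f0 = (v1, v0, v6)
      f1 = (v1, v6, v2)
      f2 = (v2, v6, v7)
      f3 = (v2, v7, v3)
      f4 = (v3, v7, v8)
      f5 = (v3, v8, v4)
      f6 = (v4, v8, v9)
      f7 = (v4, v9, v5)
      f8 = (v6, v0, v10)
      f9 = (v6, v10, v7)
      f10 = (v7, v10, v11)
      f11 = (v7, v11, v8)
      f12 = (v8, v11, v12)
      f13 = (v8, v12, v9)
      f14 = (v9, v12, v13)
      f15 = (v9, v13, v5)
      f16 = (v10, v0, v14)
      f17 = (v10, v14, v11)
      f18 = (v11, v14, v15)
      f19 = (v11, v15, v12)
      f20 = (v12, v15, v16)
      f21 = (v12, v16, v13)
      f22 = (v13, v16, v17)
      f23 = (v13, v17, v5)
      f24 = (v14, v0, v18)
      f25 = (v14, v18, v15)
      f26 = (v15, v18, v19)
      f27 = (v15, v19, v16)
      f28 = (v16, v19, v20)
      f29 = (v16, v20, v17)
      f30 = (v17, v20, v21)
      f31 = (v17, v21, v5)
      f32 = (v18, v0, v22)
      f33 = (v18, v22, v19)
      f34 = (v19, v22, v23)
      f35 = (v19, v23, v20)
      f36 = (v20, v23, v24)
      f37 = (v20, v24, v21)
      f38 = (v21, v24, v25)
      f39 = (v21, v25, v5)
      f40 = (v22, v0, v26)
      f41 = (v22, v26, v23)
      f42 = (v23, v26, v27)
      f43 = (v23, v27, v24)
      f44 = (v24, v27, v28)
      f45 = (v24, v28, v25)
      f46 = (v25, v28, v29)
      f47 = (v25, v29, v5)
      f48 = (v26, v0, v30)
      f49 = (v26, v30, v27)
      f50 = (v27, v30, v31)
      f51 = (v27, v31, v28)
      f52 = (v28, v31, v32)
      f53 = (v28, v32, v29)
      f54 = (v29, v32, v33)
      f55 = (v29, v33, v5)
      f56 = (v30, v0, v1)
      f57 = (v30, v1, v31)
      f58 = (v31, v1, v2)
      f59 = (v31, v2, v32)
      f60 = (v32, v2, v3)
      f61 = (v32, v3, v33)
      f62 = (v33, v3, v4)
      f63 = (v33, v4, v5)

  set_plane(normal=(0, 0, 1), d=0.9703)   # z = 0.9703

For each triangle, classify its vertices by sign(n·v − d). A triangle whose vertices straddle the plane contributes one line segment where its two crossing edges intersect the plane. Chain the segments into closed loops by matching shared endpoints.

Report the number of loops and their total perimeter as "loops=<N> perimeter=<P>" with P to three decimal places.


loops=1 perimeter=9.432

Straddling triangles (16 of 64):
  (v3,v8,v4) [--+] → (1.2201, 0.773256, 0.9703)–(1.54036, 0, 0.9703)  len=0.8370
  (v4,v8,v9) [+-+] → (1.2201, 0.773256, 0.9703)–(1.0892, 1.0892, 0.9703)  len=0.3420
  (v8,v12,v9) [--+] → (0.315941, 1.40945, 0.9703)–(1.0892, 1.0892, 0.9703)  len=0.8370
  (v9,v12,v13) [+-+] → (0.315941, 1.40945, 0.9703)–(0, 1.54036, 0.9703)  len=0.3420
  (v12,v16,v13) [--+] → (-0.773256, 1.2201, 0.9703)–(0, 1.54036, 0.9703)  len=0.8370
  (v13,v16,v17) [+-+] → (-0.773256, 1.2201, 0.9703)–(-1.0892, 1.0892, 0.9703)  len=0.3420
  (v16,v20,v17) [--+] → (-1.40945, 0.315941, 0.9703)–(-1.0892, 1.0892, 0.9703)  len=0.8370
  (v17,v20,v21) [+-+] → (-1.40945, 0.315941, 0.9703)–(-1.54036, 0, 0.9703)  len=0.3420
  (v20,v24,v21) [--+] → (-1.2201, -0.773256, 0.9703)–(-1.54036, 0, 0.9703)  len=0.8370
  (v21,v24,v25) [+-+] → (-1.2201, -0.773256, 0.9703)–(-1.0892, -1.0892, 0.9703)  len=0.3420
  (v24,v28,v25) [--+] → (-0.315941, -1.40945, 0.9703)–(-1.0892, -1.0892, 0.9703)  len=0.8370
  (v25,v28,v29) [+-+] → (-0.315941, -1.40945, 0.9703)–(0, -1.54036, 0.9703)  len=0.3420
  (v28,v32,v29) [--+] → (0.773256, -1.2201, 0.9703)–(0, -1.54036, 0.9703)  len=0.8370
  (v29,v32,v33) [+-+] → (0.773256, -1.2201, 0.9703)–(1.0892, -1.0892, 0.9703)  len=0.3420
  (v32,v3,v33) [--+] → (1.40945, -0.315941, 0.9703)–(1.0892, -1.0892, 0.9703)  len=0.8370
  (v33,v3,v4) [+-+] → (1.40945, -0.315941, 0.9703)–(1.54036, 0, 0.9703)  len=0.3420

Chained into 1 loop(s):
  loop 1: 16 segments, perimeter = 9.4315
Total perimeter = 9.432


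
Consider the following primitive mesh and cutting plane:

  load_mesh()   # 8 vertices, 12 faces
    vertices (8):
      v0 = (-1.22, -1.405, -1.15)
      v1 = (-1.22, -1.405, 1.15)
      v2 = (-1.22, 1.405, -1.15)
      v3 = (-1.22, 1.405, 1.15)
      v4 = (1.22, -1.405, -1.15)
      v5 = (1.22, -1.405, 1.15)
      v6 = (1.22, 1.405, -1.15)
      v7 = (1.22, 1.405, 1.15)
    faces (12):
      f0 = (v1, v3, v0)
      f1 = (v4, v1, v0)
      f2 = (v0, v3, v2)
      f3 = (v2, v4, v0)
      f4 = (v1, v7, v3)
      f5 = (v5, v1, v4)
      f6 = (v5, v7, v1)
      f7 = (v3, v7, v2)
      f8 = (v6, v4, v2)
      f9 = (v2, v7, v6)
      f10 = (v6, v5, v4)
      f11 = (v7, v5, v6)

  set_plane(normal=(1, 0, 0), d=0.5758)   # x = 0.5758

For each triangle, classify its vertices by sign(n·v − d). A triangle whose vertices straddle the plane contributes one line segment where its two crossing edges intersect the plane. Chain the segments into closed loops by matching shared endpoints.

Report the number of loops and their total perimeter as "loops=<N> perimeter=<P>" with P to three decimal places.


Straddling triangles (8 of 12):
  (v4,v1,v0) [+--] → (0.5758, -1.405, -0.542762)–(0.5758, -1.405, -1.15)  len=0.6072
  (v2,v4,v0) [-+-] → (0.5758, -0.663114, -1.15)–(0.5758, -1.405, -1.15)  len=0.7419
  (v1,v7,v3) [-+-] → (0.5758, 0.663114, 1.15)–(0.5758, 1.405, 1.15)  len=0.7419
  (v5,v1,v4) [+-+] → (0.5758, -1.405, 1.15)–(0.5758, -1.405, -0.542762)  len=1.6928
  (v5,v7,v1) [++-] → (0.5758, 0.663114, 1.15)–(0.5758, -1.405, 1.15)  len=2.0681
  (v3,v7,v2) [-+-] → (0.5758, 1.405, 1.15)–(0.5758, 1.405, 0.542762)  len=0.6072
  (v6,v4,v2) [++-] → (0.5758, -0.663114, -1.15)–(0.5758, 1.405, -1.15)  len=2.0681
  (v2,v7,v6) [-++] → (0.5758, 1.405, 0.542762)–(0.5758, 1.405, -1.15)  len=1.6928

Chained into 1 loop(s):
  loop 1: 8 segments, perimeter = 10.2200
Total perimeter = 10.220

loops=1 perimeter=10.220


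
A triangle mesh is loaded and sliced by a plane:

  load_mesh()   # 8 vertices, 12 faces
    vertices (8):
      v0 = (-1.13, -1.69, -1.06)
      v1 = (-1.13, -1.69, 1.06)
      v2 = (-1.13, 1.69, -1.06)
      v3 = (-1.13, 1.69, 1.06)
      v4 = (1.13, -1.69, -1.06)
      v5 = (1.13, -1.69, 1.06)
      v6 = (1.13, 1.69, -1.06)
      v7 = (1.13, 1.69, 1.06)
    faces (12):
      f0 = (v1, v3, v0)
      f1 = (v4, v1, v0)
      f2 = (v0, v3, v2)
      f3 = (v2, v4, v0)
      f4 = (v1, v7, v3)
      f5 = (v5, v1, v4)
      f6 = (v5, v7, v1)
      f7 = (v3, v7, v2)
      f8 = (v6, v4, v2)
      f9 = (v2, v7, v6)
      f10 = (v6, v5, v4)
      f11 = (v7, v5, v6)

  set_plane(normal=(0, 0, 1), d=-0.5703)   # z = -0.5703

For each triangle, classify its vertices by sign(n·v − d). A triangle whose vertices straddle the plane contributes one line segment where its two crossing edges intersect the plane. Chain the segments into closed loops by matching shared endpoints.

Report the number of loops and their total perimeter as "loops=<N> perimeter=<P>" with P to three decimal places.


loops=1 perimeter=11.280

Straddling triangles (8 of 12):
  (v1,v3,v0) [++-] → (-1.13, -0.909252, -0.5703)–(-1.13, -1.69, -0.5703)  len=0.7807
  (v4,v1,v0) [-+-] → (0.607961, -1.69, -0.5703)–(-1.13, -1.69, -0.5703)  len=1.7380
  (v0,v3,v2) [-+-] → (-1.13, -0.909252, -0.5703)–(-1.13, 1.69, -0.5703)  len=2.5993
  (v5,v1,v4) [++-] → (0.607961, -1.69, -0.5703)–(1.13, -1.69, -0.5703)  len=0.5220
  (v3,v7,v2) [++-] → (-0.607961, 1.69, -0.5703)–(-1.13, 1.69, -0.5703)  len=0.5220
  (v2,v7,v6) [-+-] → (-0.607961, 1.69, -0.5703)–(1.13, 1.69, -0.5703)  len=1.7380
  (v6,v5,v4) [-+-] → (1.13, 0.909252, -0.5703)–(1.13, -1.69, -0.5703)  len=2.5993
  (v7,v5,v6) [++-] → (1.13, 0.909252, -0.5703)–(1.13, 1.69, -0.5703)  len=0.7807

Chained into 1 loop(s):
  loop 1: 8 segments, perimeter = 11.2800
Total perimeter = 11.280


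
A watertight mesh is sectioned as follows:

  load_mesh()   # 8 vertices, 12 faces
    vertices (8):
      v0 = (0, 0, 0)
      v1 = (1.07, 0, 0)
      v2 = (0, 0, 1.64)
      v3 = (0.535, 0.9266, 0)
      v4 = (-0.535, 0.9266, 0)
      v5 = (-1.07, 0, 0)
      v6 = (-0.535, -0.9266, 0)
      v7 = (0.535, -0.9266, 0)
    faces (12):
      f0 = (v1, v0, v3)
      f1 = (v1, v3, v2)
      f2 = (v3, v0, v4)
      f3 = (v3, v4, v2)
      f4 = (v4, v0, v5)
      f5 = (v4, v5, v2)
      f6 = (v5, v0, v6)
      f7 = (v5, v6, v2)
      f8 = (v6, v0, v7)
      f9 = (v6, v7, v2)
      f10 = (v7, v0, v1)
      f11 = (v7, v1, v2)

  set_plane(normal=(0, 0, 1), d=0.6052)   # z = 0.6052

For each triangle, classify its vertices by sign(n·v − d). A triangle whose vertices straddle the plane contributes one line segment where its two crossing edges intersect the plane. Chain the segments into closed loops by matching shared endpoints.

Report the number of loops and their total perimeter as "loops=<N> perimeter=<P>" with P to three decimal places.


Straddling triangles (6 of 12):
  (v1,v3,v2) [--+] → (0.337572, 0.584662, 0.6052)–(0.675144, 0, 0.6052)  len=0.6751
  (v3,v4,v2) [--+] → (-0.337572, 0.584662, 0.6052)–(0.337572, 0.584662, 0.6052)  len=0.6751
  (v4,v5,v2) [--+] → (-0.675144, 0, 0.6052)–(-0.337572, 0.584662, 0.6052)  len=0.6751
  (v5,v6,v2) [--+] → (-0.337572, -0.584662, 0.6052)–(-0.675144, 0, 0.6052)  len=0.6751
  (v6,v7,v2) [--+] → (0.337572, -0.584662, 0.6052)–(-0.337572, -0.584662, 0.6052)  len=0.6751
  (v7,v1,v2) [--+] → (0.675144, 0, 0.6052)–(0.337572, -0.584662, 0.6052)  len=0.6751

Chained into 1 loop(s):
  loop 1: 6 segments, perimeter = 4.0508
Total perimeter = 4.051

loops=1 perimeter=4.051


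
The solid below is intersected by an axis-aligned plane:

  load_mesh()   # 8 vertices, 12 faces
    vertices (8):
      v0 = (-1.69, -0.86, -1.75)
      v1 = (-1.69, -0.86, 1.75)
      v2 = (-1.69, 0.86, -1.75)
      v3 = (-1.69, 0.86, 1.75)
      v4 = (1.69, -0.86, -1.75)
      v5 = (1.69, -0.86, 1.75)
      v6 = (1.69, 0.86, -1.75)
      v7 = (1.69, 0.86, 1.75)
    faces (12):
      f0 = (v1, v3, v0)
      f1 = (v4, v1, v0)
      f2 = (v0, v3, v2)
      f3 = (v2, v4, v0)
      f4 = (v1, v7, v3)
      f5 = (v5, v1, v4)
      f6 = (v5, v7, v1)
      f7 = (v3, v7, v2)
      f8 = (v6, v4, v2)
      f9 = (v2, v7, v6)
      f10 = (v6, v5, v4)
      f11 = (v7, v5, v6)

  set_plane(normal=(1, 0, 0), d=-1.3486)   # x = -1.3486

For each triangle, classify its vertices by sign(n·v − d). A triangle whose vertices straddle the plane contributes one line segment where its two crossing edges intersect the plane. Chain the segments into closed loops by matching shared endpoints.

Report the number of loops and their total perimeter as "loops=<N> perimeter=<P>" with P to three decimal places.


Straddling triangles (8 of 12):
  (v4,v1,v0) [+--] → (-1.3486, -0.86, 1.39648)–(-1.3486, -0.86, -1.75)  len=3.1465
  (v2,v4,v0) [-+-] → (-1.3486, 0.68627, -1.75)–(-1.3486, -0.86, -1.75)  len=1.5463
  (v1,v7,v3) [-+-] → (-1.3486, -0.68627, 1.75)–(-1.3486, 0.86, 1.75)  len=1.5463
  (v5,v1,v4) [+-+] → (-1.3486, -0.86, 1.75)–(-1.3486, -0.86, 1.39648)  len=0.3535
  (v5,v7,v1) [++-] → (-1.3486, -0.68627, 1.75)–(-1.3486, -0.86, 1.75)  len=0.1737
  (v3,v7,v2) [-+-] → (-1.3486, 0.86, 1.75)–(-1.3486, 0.86, -1.39648)  len=3.1465
  (v6,v4,v2) [++-] → (-1.3486, 0.68627, -1.75)–(-1.3486, 0.86, -1.75)  len=0.1737
  (v2,v7,v6) [-++] → (-1.3486, 0.86, -1.39648)–(-1.3486, 0.86, -1.75)  len=0.3535

Chained into 1 loop(s):
  loop 1: 8 segments, perimeter = 10.4400
Total perimeter = 10.440

loops=1 perimeter=10.440


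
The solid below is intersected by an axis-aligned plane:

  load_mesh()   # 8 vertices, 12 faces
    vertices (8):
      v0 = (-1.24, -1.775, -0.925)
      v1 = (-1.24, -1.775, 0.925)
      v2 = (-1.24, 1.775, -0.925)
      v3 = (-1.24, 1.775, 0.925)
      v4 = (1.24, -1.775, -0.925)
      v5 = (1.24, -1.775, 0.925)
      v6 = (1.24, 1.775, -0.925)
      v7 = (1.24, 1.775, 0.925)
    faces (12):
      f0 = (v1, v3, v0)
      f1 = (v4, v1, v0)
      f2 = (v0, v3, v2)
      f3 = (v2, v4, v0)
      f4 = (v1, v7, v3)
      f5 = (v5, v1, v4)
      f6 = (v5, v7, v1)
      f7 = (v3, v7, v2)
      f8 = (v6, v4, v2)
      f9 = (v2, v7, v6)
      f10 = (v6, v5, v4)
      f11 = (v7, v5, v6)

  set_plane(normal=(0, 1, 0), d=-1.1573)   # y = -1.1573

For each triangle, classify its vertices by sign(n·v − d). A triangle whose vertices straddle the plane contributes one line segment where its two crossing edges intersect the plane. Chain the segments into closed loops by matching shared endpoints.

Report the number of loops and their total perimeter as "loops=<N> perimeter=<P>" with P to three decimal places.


loops=1 perimeter=8.660

Straddling triangles (8 of 12):
  (v1,v3,v0) [-+-] → (-1.24, -1.1573, 0.925)–(-1.24, -1.1573, -0.6031)  len=1.5281
  (v0,v3,v2) [-++] → (-1.24, -1.1573, -0.6031)–(-1.24, -1.1573, -0.925)  len=0.3219
  (v2,v4,v0) [+--] → (0.80848, -1.1573, -0.925)–(-1.24, -1.1573, -0.925)  len=2.0485
  (v1,v7,v3) [-++] → (-0.80848, -1.1573, 0.925)–(-1.24, -1.1573, 0.925)  len=0.4315
  (v5,v7,v1) [-+-] → (1.24, -1.1573, 0.925)–(-0.80848, -1.1573, 0.925)  len=2.0485
  (v6,v4,v2) [+-+] → (1.24, -1.1573, -0.925)–(0.80848, -1.1573, -0.925)  len=0.4315
  (v6,v5,v4) [+--] → (1.24, -1.1573, 0.6031)–(1.24, -1.1573, -0.925)  len=1.5281
  (v7,v5,v6) [+-+] → (1.24, -1.1573, 0.925)–(1.24, -1.1573, 0.6031)  len=0.3219

Chained into 1 loop(s):
  loop 1: 8 segments, perimeter = 8.6600
Total perimeter = 8.660


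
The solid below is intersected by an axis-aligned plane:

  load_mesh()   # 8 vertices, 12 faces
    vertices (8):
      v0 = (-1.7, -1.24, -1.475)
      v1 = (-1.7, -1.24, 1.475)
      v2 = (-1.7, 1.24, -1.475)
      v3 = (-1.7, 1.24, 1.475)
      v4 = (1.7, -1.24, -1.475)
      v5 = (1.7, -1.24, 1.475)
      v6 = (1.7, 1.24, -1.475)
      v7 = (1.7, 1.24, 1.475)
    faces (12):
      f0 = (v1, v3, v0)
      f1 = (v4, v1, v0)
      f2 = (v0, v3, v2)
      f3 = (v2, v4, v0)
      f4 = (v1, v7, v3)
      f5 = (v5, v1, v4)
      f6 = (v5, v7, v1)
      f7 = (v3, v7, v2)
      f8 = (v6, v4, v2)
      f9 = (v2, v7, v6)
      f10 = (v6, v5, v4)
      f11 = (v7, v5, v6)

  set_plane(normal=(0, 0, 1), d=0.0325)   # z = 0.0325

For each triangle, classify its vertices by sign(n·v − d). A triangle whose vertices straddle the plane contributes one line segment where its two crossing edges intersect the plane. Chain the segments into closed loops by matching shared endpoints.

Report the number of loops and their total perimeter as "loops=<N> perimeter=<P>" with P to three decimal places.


Straddling triangles (8 of 12):
  (v1,v3,v0) [++-] → (-1.7, 0.027322, 0.0325)–(-1.7, -1.24, 0.0325)  len=1.2673
  (v4,v1,v0) [-+-] → (-0.0374576, -1.24, 0.0325)–(-1.7, -1.24, 0.0325)  len=1.6625
  (v0,v3,v2) [-+-] → (-1.7, 0.027322, 0.0325)–(-1.7, 1.24, 0.0325)  len=1.2127
  (v5,v1,v4) [++-] → (-0.0374576, -1.24, 0.0325)–(1.7, -1.24, 0.0325)  len=1.7375
  (v3,v7,v2) [++-] → (0.0374576, 1.24, 0.0325)–(-1.7, 1.24, 0.0325)  len=1.7375
  (v2,v7,v6) [-+-] → (0.0374576, 1.24, 0.0325)–(1.7, 1.24, 0.0325)  len=1.6625
  (v6,v5,v4) [-+-] → (1.7, -0.027322, 0.0325)–(1.7, -1.24, 0.0325)  len=1.2127
  (v7,v5,v6) [++-] → (1.7, -0.027322, 0.0325)–(1.7, 1.24, 0.0325)  len=1.2673

Chained into 1 loop(s):
  loop 1: 8 segments, perimeter = 11.7600
Total perimeter = 11.760

loops=1 perimeter=11.760


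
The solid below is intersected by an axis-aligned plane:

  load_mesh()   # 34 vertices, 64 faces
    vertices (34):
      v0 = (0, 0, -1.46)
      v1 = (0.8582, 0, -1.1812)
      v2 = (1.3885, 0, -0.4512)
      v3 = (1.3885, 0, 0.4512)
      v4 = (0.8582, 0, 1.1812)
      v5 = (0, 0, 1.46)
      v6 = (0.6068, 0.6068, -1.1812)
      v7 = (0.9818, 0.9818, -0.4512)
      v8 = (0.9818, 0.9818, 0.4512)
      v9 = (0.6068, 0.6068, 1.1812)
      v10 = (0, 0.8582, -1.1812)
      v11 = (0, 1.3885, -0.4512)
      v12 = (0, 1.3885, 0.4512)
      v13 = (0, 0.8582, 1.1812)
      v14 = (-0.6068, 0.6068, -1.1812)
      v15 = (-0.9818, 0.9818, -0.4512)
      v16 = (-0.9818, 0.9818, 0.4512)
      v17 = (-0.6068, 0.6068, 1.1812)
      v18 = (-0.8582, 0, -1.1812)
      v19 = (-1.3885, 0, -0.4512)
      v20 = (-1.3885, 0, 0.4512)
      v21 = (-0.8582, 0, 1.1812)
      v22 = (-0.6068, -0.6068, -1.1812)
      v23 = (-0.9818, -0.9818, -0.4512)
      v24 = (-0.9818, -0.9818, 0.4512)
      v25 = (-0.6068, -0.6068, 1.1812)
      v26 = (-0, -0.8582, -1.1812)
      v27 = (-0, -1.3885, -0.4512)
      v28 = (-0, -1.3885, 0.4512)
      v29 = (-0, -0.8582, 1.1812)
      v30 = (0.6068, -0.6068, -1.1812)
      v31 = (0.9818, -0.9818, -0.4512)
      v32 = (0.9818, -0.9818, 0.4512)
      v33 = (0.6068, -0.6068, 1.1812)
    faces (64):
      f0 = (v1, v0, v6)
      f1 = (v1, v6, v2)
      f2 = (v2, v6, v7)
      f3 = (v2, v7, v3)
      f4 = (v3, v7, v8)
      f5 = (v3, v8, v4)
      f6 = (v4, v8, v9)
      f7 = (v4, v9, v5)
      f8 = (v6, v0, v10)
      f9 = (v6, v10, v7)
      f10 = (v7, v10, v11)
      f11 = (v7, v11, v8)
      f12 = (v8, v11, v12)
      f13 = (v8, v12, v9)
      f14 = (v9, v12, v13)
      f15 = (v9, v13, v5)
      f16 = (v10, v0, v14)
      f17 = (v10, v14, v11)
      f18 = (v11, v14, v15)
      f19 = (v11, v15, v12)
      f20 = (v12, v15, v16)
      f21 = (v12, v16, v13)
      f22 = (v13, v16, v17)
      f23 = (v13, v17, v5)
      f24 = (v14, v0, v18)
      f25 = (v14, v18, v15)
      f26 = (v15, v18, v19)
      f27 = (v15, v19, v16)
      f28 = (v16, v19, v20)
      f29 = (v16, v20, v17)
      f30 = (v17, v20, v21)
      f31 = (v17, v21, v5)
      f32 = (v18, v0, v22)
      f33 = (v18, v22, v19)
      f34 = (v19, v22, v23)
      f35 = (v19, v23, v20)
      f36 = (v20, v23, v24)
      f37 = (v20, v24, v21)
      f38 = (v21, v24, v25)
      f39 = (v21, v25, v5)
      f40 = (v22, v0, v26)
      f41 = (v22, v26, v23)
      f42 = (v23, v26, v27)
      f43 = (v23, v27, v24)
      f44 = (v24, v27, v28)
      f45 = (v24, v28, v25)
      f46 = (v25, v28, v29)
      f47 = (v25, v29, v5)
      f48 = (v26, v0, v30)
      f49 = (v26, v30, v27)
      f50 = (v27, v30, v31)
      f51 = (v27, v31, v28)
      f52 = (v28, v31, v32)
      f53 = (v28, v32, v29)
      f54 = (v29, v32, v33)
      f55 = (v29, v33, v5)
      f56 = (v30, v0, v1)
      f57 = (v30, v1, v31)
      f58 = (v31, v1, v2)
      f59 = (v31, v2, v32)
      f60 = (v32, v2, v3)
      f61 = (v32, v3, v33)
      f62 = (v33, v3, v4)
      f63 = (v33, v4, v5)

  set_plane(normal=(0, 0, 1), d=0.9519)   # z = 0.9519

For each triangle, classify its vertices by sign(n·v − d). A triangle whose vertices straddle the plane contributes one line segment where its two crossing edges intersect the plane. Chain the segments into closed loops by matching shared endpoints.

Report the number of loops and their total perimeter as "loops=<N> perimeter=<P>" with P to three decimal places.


Straddling triangles (16 of 64):
  (v3,v8,v4) [--+] → (0.897024, 0.308393, 0.9519)–(1.02477, 0, 0.9519)  len=0.3338
  (v4,v8,v9) [+-+] → (0.897024, 0.308393, 0.9519)–(0.724591, 0.724591, 0.9519)  len=0.4505
  (v8,v12,v9) [--+] → (0.416198, 0.852339, 0.9519)–(0.724591, 0.724591, 0.9519)  len=0.3338
  (v9,v12,v13) [+-+] → (0.416198, 0.852339, 0.9519)–(0, 1.02477, 0.9519)  len=0.4505
  (v12,v16,v13) [--+] → (-0.308393, 0.897024, 0.9519)–(0, 1.02477, 0.9519)  len=0.3338
  (v13,v16,v17) [+-+] → (-0.308393, 0.897024, 0.9519)–(-0.724591, 0.724591, 0.9519)  len=0.4505
  (v16,v20,v17) [--+] → (-0.852339, 0.416198, 0.9519)–(-0.724591, 0.724591, 0.9519)  len=0.3338
  (v17,v20,v21) [+-+] → (-0.852339, 0.416198, 0.9519)–(-1.02477, 0, 0.9519)  len=0.4505
  (v20,v24,v21) [--+] → (-0.897024, -0.308393, 0.9519)–(-1.02477, 0, 0.9519)  len=0.3338
  (v21,v24,v25) [+-+] → (-0.897024, -0.308393, 0.9519)–(-0.724591, -0.724591, 0.9519)  len=0.4505
  (v24,v28,v25) [--+] → (-0.416198, -0.852339, 0.9519)–(-0.724591, -0.724591, 0.9519)  len=0.3338
  (v25,v28,v29) [+-+] → (-0.416198, -0.852339, 0.9519)–(0, -1.02477, 0.9519)  len=0.4505
  (v28,v32,v29) [--+] → (0.308393, -0.897024, 0.9519)–(0, -1.02477, 0.9519)  len=0.3338
  (v29,v32,v33) [+-+] → (0.308393, -0.897024, 0.9519)–(0.724591, -0.724591, 0.9519)  len=0.4505
  (v32,v3,v33) [--+] → (0.852339, -0.416198, 0.9519)–(0.724591, -0.724591, 0.9519)  len=0.3338
  (v33,v3,v4) [+-+] → (0.852339, -0.416198, 0.9519)–(1.02477, 0, 0.9519)  len=0.4505

Chained into 1 loop(s):
  loop 1: 16 segments, perimeter = 6.2745
Total perimeter = 6.274

loops=1 perimeter=6.274


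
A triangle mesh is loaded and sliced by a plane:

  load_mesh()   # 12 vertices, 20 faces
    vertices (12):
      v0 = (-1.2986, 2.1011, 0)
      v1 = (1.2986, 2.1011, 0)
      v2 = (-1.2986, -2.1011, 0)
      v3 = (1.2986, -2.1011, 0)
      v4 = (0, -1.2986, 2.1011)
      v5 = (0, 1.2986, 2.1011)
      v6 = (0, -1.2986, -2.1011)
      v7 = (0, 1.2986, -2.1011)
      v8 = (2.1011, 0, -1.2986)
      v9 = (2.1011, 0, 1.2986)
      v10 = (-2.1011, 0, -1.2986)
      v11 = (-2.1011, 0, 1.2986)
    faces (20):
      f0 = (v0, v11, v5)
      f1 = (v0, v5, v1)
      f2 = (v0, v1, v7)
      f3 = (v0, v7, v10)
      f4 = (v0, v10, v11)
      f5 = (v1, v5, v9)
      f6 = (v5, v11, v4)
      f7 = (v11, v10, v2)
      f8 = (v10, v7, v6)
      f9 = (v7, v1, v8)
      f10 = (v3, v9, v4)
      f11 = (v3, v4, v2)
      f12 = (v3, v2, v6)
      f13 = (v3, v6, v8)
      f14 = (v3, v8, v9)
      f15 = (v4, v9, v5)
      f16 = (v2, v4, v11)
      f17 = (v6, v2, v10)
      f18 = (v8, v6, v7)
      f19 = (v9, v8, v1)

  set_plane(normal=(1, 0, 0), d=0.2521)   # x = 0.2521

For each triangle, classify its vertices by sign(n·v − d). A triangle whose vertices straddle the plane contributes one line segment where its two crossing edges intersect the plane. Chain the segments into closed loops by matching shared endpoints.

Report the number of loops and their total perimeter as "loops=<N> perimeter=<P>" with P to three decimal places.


Straddling triangles (10 of 20):
  (v0,v5,v1) [--+] → (0.2521, 1.45439, 1.69321)–(0.2521, 2.1011, 0)  len=1.8125
  (v0,v1,v7) [-+-] → (0.2521, 2.1011, 0)–(0.2521, 1.45439, -1.69321)  len=1.8125
  (v1,v5,v9) [+-+] → (0.2521, 1.45439, 1.69321)–(0.2521, 1.14279, 2.00481)  len=0.4407
  (v7,v1,v8) [-++] → (0.2521, 1.45439, -1.69321)–(0.2521, 1.14279, -2.00481)  len=0.4407
  (v3,v9,v4) [++-] → (0.2521, -1.14279, 2.00481)–(0.2521, -1.45439, 1.69321)  len=0.4407
  (v3,v4,v2) [+--] → (0.2521, -1.45439, 1.69321)–(0.2521, -2.1011, 0)  len=1.8125
  (v3,v2,v6) [+--] → (0.2521, -2.1011, 0)–(0.2521, -1.45439, -1.69321)  len=1.8125
  (v3,v6,v8) [+-+] → (0.2521, -1.45439, -1.69321)–(0.2521, -1.14279, -2.00481)  len=0.4407
  (v4,v9,v5) [-+-] → (0.2521, -1.14279, 2.00481)–(0.2521, 1.14279, 2.00481)  len=2.2856
  (v8,v6,v7) [+--] → (0.2521, -1.14279, -2.00481)–(0.2521, 1.14279, -2.00481)  len=2.2856

Chained into 1 loop(s):
  loop 1: 10 segments, perimeter = 13.5839
Total perimeter = 13.584

loops=1 perimeter=13.584


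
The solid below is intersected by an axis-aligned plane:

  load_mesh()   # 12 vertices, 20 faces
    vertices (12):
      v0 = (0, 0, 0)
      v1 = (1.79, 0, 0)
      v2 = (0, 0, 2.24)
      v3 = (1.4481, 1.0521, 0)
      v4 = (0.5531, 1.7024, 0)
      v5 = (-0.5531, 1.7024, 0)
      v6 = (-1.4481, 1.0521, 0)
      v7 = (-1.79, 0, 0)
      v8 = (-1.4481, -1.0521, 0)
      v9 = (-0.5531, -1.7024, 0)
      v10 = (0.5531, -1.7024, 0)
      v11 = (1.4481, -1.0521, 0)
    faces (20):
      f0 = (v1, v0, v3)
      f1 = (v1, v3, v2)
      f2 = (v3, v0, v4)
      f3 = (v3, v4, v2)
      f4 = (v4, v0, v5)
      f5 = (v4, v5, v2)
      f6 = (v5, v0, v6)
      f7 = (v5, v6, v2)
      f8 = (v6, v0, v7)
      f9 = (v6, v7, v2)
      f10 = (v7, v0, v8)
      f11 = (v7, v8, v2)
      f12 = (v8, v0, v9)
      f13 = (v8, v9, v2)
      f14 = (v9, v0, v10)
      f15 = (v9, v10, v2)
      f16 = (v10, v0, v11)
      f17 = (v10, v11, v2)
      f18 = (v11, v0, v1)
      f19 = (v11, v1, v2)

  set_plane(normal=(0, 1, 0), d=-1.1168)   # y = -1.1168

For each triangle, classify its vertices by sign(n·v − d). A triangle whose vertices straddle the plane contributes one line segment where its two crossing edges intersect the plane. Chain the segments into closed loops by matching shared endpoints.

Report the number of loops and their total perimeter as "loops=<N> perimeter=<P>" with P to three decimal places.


loops=1 perimeter=5.963

Straddling triangles (6 of 20):
  (v8,v0,v9) [++-] → (-0.362842, -1.1168, 0)–(-1.35905, -1.1168, 0)  len=0.9962
  (v8,v9,v2) [+-+] → (-1.35905, -1.1168, 0)–(-0.362842, -1.1168, 0.770526)  len=1.2594
  (v9,v0,v10) [-+-] → (-0.362842, -1.1168, 0)–(0.362842, -1.1168, 0)  len=0.7257
  (v9,v10,v2) [--+] → (0.362842, -1.1168, 0.770526)–(-0.362842, -1.1168, 0.770526)  len=0.7257
  (v10,v0,v11) [-++] → (0.362842, -1.1168, 0)–(1.35905, -1.1168, 0)  len=0.9962
  (v10,v11,v2) [-++] → (1.35905, -1.1168, 0)–(0.362842, -1.1168, 0.770526)  len=1.2594

Chained into 1 loop(s):
  loop 1: 6 segments, perimeter = 5.9626
Total perimeter = 5.963


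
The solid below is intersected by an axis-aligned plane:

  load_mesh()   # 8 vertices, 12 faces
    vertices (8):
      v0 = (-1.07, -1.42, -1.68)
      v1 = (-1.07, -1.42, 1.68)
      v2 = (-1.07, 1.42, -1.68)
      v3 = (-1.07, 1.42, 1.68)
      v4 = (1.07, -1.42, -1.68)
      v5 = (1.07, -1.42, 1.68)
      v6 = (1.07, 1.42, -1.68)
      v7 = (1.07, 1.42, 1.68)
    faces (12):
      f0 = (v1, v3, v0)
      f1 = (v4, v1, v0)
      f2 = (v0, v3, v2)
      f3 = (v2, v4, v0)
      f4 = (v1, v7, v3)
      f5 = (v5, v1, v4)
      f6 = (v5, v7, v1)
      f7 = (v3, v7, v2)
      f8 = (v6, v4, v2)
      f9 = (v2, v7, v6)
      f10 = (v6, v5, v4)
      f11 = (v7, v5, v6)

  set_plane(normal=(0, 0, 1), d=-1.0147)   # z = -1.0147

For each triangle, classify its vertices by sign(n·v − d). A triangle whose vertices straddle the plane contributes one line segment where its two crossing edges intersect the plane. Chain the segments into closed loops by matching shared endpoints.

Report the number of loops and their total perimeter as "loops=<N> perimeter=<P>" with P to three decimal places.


Straddling triangles (8 of 12):
  (v1,v3,v0) [++-] → (-1.07, -0.857663, -1.0147)–(-1.07, -1.42, -1.0147)  len=0.5623
  (v4,v1,v0) [-+-] → (0.646267, -1.42, -1.0147)–(-1.07, -1.42, -1.0147)  len=1.7163
  (v0,v3,v2) [-+-] → (-1.07, -0.857663, -1.0147)–(-1.07, 1.42, -1.0147)  len=2.2777
  (v5,v1,v4) [++-] → (0.646267, -1.42, -1.0147)–(1.07, -1.42, -1.0147)  len=0.4237
  (v3,v7,v2) [++-] → (-0.646267, 1.42, -1.0147)–(-1.07, 1.42, -1.0147)  len=0.4237
  (v2,v7,v6) [-+-] → (-0.646267, 1.42, -1.0147)–(1.07, 1.42, -1.0147)  len=1.7163
  (v6,v5,v4) [-+-] → (1.07, 0.857663, -1.0147)–(1.07, -1.42, -1.0147)  len=2.2777
  (v7,v5,v6) [++-] → (1.07, 0.857663, -1.0147)–(1.07, 1.42, -1.0147)  len=0.5623

Chained into 1 loop(s):
  loop 1: 8 segments, perimeter = 9.9600
Total perimeter = 9.960

loops=1 perimeter=9.960


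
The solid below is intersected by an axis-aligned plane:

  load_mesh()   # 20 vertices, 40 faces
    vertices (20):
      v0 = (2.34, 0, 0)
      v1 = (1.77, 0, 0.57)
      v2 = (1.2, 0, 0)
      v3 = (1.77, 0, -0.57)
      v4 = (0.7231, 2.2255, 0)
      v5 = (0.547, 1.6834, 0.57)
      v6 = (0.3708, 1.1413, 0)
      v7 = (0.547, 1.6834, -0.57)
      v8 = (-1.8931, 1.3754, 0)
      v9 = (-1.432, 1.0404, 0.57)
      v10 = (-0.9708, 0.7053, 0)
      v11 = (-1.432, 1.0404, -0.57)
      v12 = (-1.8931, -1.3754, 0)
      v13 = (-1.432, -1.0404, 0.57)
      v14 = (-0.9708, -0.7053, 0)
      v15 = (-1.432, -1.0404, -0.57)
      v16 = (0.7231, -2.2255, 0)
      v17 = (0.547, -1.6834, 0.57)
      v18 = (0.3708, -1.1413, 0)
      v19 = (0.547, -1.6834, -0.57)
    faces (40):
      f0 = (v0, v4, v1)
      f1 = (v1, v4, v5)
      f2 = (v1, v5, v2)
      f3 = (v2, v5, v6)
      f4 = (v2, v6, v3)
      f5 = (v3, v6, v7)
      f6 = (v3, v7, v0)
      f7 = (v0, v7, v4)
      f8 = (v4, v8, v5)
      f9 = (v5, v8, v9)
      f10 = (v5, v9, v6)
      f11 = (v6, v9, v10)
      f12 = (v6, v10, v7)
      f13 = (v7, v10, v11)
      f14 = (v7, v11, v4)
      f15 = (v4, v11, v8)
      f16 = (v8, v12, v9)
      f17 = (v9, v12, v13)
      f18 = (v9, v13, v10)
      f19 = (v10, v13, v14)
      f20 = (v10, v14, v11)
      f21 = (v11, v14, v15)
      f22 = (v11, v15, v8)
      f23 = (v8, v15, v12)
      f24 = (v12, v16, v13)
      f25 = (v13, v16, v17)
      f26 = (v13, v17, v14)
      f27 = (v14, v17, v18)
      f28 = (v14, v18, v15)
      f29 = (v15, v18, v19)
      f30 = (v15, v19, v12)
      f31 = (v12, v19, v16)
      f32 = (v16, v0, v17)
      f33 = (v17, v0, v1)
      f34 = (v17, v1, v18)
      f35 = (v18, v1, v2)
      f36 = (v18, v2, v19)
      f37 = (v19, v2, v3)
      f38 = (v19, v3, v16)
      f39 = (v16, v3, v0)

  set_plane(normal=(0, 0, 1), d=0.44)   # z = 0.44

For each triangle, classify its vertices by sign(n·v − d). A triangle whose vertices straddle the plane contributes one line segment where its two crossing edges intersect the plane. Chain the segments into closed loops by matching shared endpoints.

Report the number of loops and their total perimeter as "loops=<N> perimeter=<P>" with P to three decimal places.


loops=2 perimeter=20.808

Straddling triangles (20 of 40):
  (v0,v4,v1) [--+] → (1.53123, 0.50757, 0.44)–(1.9, 0, 0.44)  len=0.6274
  (v1,v4,v5) [+-+] → (1.53123, 0.50757, 0.44)–(0.587163, 1.80704, 0.44)  len=1.6062
  (v1,v5,v2) [++-] → (0.69593, 1.29947, 0.44)–(1.64, 0, 0.44)  len=1.6062
  (v2,v5,v6) [-+-] → (0.69593, 1.29947, 0.44)–(0.506814, 1.55976, 0.44)  len=0.3217
  (v4,v8,v5) [--+] → (-0.00951404, 1.61315, 0.44)–(0.587163, 1.80704, 0.44)  len=0.6274
  (v5,v8,v9) [+-+] → (-0.00951404, 1.61315, 0.44)–(-1.53716, 1.1168, 0.44)  len=1.6063
  (v5,v9,v6) [++-] → (-1.02084, 1.06341, 0.44)–(0.506814, 1.55976, 0.44)  len=1.6063
  (v6,v9,v10) [-+-] → (-1.02084, 1.06341, 0.44)–(-1.32681, 0.963974, 0.44)  len=0.3217
  (v8,v12,v9) [--+] → (-1.53716, 0.489428, 0.44)–(-1.53716, 1.1168, 0.44)  len=0.6274
  (v9,v12,v13) [+-+] → (-1.53716, 0.489428, 0.44)–(-1.53716, -1.1168, 0.44)  len=1.6062
  (v9,v13,v10) [++-] → (-1.32681, -0.642258, 0.44)–(-1.32681, 0.963974, 0.44)  len=1.6062
  (v10,v13,v14) [-+-] → (-1.32681, -0.642258, 0.44)–(-1.32681, -0.963974, 0.44)  len=0.3217
  (v12,v16,v13) [--+] → (-0.940486, -1.31069, 0.44)–(-1.53716, -1.1168, 0.44)  len=0.6274
  (v13,v16,v17) [+-+] → (-0.940486, -1.31069, 0.44)–(0.587163, -1.80704, 0.44)  len=1.6063
  (v13,v17,v14) [++-] → (0.200835, -1.46032, 0.44)–(-1.32681, -0.963974, 0.44)  len=1.6063
  (v14,v17,v18) [-+-] → (0.200835, -1.46032, 0.44)–(0.506814, -1.55976, 0.44)  len=0.3217
  (v16,v0,v17) [--+] → (0.95593, -1.29947, 0.44)–(0.587163, -1.80704, 0.44)  len=0.6274
  (v17,v0,v1) [+-+] → (0.95593, -1.29947, 0.44)–(1.9, 0, 0.44)  len=1.6062
  (v17,v1,v18) [++-] → (1.45088, -0.260296, 0.44)–(0.506814, -1.55976, 0.44)  len=1.6062
  (v18,v1,v2) [-+-] → (1.45088, -0.260296, 0.44)–(1.64, 0, 0.44)  len=0.3217

Chained into 2 loop(s):
  loop 1: 10 segments, perimeter = 11.1681
  loop 2: 10 segments, perimeter = 9.6398
Total perimeter = 20.808


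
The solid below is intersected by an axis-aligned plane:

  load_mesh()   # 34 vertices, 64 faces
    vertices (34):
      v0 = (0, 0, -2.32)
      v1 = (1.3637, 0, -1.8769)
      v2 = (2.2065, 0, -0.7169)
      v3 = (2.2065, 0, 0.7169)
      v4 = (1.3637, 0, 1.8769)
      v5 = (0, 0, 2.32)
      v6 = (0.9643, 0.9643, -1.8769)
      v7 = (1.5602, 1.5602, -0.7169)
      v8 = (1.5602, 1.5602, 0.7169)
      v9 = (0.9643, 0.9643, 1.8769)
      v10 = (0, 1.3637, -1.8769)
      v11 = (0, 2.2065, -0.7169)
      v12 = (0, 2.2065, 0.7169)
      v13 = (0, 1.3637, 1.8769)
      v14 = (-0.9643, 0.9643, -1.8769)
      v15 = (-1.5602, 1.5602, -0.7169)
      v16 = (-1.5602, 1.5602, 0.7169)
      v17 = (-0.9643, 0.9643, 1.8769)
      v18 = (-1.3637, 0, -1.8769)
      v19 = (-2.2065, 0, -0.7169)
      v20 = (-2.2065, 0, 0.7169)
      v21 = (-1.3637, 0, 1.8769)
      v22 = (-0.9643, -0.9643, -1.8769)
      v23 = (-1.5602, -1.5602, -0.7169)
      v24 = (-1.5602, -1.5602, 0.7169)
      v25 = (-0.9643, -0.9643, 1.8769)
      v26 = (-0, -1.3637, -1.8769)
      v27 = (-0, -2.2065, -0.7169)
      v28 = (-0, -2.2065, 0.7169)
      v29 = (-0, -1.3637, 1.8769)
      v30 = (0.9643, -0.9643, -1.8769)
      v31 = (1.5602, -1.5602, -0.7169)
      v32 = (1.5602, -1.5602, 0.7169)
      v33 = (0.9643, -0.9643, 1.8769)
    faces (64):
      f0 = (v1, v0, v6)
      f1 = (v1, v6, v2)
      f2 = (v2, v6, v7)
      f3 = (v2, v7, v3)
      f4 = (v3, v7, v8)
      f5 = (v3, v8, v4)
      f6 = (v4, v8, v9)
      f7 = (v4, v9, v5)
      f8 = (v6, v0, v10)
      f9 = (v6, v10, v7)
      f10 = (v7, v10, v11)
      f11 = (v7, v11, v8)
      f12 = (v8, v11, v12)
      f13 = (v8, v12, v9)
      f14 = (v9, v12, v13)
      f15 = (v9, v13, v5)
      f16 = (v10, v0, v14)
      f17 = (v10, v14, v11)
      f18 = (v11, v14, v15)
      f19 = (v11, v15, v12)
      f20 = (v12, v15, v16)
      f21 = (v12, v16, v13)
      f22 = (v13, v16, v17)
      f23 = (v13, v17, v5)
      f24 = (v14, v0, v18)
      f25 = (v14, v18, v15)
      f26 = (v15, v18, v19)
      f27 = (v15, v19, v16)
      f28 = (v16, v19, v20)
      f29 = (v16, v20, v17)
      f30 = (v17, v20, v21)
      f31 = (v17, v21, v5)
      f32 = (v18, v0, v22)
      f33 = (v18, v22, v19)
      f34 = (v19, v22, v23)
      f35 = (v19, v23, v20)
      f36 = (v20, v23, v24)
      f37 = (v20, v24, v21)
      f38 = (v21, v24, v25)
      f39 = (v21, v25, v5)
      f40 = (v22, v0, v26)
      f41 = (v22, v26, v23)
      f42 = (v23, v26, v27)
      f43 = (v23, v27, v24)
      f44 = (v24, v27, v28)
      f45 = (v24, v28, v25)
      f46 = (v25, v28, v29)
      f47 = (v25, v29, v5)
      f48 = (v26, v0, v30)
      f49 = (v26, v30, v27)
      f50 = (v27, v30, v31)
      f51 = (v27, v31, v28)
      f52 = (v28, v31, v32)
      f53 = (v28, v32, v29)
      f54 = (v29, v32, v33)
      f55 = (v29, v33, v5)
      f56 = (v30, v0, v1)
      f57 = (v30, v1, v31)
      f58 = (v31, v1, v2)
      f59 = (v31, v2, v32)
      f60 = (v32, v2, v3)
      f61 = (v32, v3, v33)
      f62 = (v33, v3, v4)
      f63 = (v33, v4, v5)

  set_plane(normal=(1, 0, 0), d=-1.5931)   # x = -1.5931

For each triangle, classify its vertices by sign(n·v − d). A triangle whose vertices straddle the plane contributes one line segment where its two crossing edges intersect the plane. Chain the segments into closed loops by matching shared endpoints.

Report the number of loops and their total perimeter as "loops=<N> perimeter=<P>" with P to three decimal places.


Straddling triangles (10 of 64):
  (v15,v18,v19) [++-] → (-1.5931, 0, -1.56116)–(-1.5931, 1.48078, -0.7169)  len=1.7045
  (v15,v19,v16) [+-+] → (-1.5931, 1.48078, -0.7169)–(-1.5931, 1.48078, 0.643912)  len=1.3608
  (v16,v19,v20) [+--] → (-1.5931, 1.48078, 0.643912)–(-1.5931, 1.48078, 0.7169)  len=0.0730
  (v16,v20,v17) [+-+] → (-1.5931, 1.48078, 0.7169)–(-1.5931, 0.476173, 1.28971)  len=1.1564
  (v17,v20,v21) [+-+] → (-1.5931, 0.476173, 1.28971)–(-1.5931, 0, 1.56116)  len=0.5481
  (v18,v22,v19) [++-] → (-1.5931, -0.476173, -1.28971)–(-1.5931, 0, -1.56116)  len=0.5481
  (v19,v22,v23) [-++] → (-1.5931, -0.476173, -1.28971)–(-1.5931, -1.48078, -0.7169)  len=1.1564
  (v19,v23,v20) [-+-] → (-1.5931, -1.48078, -0.7169)–(-1.5931, -1.48078, -0.643912)  len=0.0730
  (v20,v23,v24) [-++] → (-1.5931, -1.48078, -0.643912)–(-1.5931, -1.48078, 0.7169)  len=1.3608
  (v20,v24,v21) [-++] → (-1.5931, -1.48078, 0.7169)–(-1.5931, 0, 1.56116)  len=1.7045

Chained into 1 loop(s):
  loop 1: 10 segments, perimeter = 9.6858
Total perimeter = 9.686

loops=1 perimeter=9.686
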